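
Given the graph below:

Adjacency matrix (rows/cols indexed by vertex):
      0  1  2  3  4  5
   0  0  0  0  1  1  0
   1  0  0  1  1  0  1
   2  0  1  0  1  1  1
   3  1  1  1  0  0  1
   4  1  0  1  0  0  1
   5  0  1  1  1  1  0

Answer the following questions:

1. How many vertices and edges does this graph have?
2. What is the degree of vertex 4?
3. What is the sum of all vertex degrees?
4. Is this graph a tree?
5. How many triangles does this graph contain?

Count: 6 vertices, 10 edges.
Vertex 4 has neighbors [0, 2, 5], degree = 3.
Handshaking lemma: 2 * 10 = 20.
A tree on 6 vertices has 5 edges. This graph has 10 edges (5 extra). Not a tree.
Number of triangles = 5.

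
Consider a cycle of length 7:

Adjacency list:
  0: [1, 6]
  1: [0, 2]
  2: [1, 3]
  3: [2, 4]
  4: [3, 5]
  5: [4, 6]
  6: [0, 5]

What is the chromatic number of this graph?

This is an odd cycle (C_7). Odd cycles are not bipartite (any 2-coloring forces two adjacent vertices to match), and 3 colors suffice.
Chromatic number = 3.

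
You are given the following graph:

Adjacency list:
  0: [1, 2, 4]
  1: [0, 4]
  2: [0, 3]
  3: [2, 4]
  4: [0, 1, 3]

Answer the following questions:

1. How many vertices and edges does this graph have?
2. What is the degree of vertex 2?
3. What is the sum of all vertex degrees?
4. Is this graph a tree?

Count: 5 vertices, 6 edges.
Vertex 2 has neighbors [0, 3], degree = 2.
Handshaking lemma: 2 * 6 = 12.
A tree on 5 vertices has 4 edges. This graph has 6 edges (2 extra). Not a tree.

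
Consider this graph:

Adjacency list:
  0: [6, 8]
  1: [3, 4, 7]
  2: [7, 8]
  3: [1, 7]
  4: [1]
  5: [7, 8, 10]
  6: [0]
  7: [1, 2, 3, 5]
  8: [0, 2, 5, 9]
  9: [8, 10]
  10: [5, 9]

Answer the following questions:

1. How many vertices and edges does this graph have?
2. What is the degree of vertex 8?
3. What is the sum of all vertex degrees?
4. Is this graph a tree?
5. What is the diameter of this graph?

Count: 11 vertices, 13 edges.
Vertex 8 has neighbors [0, 2, 5, 9], degree = 4.
Handshaking lemma: 2 * 13 = 26.
A tree on 11 vertices has 10 edges. This graph has 13 edges (3 extra). Not a tree.
Diameter (longest shortest path) = 6.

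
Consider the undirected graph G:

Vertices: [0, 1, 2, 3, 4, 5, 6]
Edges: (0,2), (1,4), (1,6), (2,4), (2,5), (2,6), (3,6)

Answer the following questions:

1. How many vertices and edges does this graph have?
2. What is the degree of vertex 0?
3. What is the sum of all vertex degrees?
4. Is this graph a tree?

Count: 7 vertices, 7 edges.
Vertex 0 has neighbors [2], degree = 1.
Handshaking lemma: 2 * 7 = 14.
A tree on 7 vertices has 6 edges. This graph has 7 edges (1 extra). Not a tree.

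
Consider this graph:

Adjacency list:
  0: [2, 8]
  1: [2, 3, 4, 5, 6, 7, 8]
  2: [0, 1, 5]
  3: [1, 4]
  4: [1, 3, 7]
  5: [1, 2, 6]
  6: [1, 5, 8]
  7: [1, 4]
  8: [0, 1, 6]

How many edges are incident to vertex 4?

Vertex 4 has neighbors [1, 3, 7], so deg(4) = 3.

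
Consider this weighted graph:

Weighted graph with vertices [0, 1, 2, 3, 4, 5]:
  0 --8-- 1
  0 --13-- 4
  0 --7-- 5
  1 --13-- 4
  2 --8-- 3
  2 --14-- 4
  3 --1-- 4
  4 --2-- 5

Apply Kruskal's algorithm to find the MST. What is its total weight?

Applying Kruskal's algorithm (sort edges by weight, add if no cycle):
  Add (3,4) w=1
  Add (4,5) w=2
  Add (0,5) w=7
  Add (0,1) w=8
  Add (2,3) w=8
  Skip (0,4) w=13 (creates cycle)
  Skip (1,4) w=13 (creates cycle)
  Skip (2,4) w=14 (creates cycle)
MST weight = 26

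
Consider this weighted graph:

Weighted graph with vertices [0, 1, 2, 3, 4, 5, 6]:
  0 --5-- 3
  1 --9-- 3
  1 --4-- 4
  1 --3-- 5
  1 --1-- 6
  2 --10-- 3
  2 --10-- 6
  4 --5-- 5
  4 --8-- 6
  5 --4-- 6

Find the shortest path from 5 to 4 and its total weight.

Using Dijkstra's algorithm from vertex 5:
Shortest path: 5 -> 4
Total weight: 5 = 5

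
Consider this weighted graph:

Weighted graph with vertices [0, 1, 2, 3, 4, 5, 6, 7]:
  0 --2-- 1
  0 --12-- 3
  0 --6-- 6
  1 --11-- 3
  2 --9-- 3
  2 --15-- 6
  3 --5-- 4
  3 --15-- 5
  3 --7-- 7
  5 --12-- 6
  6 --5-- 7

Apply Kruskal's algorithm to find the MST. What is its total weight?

Applying Kruskal's algorithm (sort edges by weight, add if no cycle):
  Add (0,1) w=2
  Add (3,4) w=5
  Add (6,7) w=5
  Add (0,6) w=6
  Add (3,7) w=7
  Add (2,3) w=9
  Skip (1,3) w=11 (creates cycle)
  Skip (0,3) w=12 (creates cycle)
  Add (5,6) w=12
  Skip (2,6) w=15 (creates cycle)
  Skip (3,5) w=15 (creates cycle)
MST weight = 46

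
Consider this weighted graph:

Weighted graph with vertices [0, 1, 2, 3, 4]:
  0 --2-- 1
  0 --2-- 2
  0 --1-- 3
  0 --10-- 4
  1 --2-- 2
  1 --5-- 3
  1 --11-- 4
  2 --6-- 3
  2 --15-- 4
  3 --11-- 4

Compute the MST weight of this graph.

Applying Kruskal's algorithm (sort edges by weight, add if no cycle):
  Add (0,3) w=1
  Add (0,2) w=2
  Add (0,1) w=2
  Skip (1,2) w=2 (creates cycle)
  Skip (1,3) w=5 (creates cycle)
  Skip (2,3) w=6 (creates cycle)
  Add (0,4) w=10
  Skip (1,4) w=11 (creates cycle)
  Skip (3,4) w=11 (creates cycle)
  Skip (2,4) w=15 (creates cycle)
MST weight = 15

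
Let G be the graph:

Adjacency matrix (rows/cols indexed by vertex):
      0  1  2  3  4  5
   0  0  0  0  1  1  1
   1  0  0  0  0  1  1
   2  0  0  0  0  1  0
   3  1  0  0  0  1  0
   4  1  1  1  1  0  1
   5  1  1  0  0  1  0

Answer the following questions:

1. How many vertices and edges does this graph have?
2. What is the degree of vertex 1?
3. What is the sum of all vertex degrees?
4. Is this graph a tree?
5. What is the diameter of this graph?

Count: 6 vertices, 8 edges.
Vertex 1 has neighbors [4, 5], degree = 2.
Handshaking lemma: 2 * 8 = 16.
A tree on 6 vertices has 5 edges. This graph has 8 edges (3 extra). Not a tree.
Diameter (longest shortest path) = 2.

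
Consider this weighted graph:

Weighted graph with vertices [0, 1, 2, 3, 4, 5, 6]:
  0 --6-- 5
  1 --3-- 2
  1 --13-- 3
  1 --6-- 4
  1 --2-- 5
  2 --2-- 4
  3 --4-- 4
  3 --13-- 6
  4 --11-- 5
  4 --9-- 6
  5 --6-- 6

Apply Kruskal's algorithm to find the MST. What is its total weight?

Applying Kruskal's algorithm (sort edges by weight, add if no cycle):
  Add (1,5) w=2
  Add (2,4) w=2
  Add (1,2) w=3
  Add (3,4) w=4
  Add (0,5) w=6
  Skip (1,4) w=6 (creates cycle)
  Add (5,6) w=6
  Skip (4,6) w=9 (creates cycle)
  Skip (4,5) w=11 (creates cycle)
  Skip (1,3) w=13 (creates cycle)
  Skip (3,6) w=13 (creates cycle)
MST weight = 23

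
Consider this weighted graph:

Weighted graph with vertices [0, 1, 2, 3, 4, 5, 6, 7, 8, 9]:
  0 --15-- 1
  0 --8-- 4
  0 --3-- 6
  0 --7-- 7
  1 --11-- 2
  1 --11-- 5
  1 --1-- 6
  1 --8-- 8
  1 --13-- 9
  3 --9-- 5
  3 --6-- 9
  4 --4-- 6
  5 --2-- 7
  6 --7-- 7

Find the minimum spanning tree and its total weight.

Applying Kruskal's algorithm (sort edges by weight, add if no cycle):
  Add (1,6) w=1
  Add (5,7) w=2
  Add (0,6) w=3
  Add (4,6) w=4
  Add (3,9) w=6
  Add (0,7) w=7
  Skip (6,7) w=7 (creates cycle)
  Skip (0,4) w=8 (creates cycle)
  Add (1,8) w=8
  Add (3,5) w=9
  Add (1,2) w=11
  Skip (1,5) w=11 (creates cycle)
  Skip (1,9) w=13 (creates cycle)
  Skip (0,1) w=15 (creates cycle)
MST weight = 51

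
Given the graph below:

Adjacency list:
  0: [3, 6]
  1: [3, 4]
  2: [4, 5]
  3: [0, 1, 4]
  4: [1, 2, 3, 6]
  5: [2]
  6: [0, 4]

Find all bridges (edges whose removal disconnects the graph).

A bridge is an edge whose removal increases the number of connected components.
Bridges found: (2,4), (2,5)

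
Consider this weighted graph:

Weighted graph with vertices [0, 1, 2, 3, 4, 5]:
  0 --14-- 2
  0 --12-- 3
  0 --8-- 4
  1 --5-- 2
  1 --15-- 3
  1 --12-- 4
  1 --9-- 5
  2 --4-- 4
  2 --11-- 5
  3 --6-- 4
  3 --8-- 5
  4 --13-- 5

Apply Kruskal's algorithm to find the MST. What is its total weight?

Applying Kruskal's algorithm (sort edges by weight, add if no cycle):
  Add (2,4) w=4
  Add (1,2) w=5
  Add (3,4) w=6
  Add (0,4) w=8
  Add (3,5) w=8
  Skip (1,5) w=9 (creates cycle)
  Skip (2,5) w=11 (creates cycle)
  Skip (0,3) w=12 (creates cycle)
  Skip (1,4) w=12 (creates cycle)
  Skip (4,5) w=13 (creates cycle)
  Skip (0,2) w=14 (creates cycle)
  Skip (1,3) w=15 (creates cycle)
MST weight = 31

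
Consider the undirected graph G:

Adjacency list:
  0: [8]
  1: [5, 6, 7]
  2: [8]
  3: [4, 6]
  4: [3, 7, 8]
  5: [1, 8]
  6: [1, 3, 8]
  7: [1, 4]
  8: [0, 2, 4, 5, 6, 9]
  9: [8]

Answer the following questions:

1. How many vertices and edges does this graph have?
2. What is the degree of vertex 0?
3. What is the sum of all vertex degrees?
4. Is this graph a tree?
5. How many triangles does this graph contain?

Count: 10 vertices, 12 edges.
Vertex 0 has neighbors [8], degree = 1.
Handshaking lemma: 2 * 12 = 24.
A tree on 10 vertices has 9 edges. This graph has 12 edges (3 extra). Not a tree.
Number of triangles = 0.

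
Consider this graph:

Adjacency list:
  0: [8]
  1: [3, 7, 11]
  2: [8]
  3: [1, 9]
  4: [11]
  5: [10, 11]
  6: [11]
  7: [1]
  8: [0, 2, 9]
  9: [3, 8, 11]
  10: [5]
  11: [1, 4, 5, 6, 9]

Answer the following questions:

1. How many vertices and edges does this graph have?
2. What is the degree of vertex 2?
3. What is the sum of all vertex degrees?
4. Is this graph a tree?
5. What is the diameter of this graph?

Count: 12 vertices, 12 edges.
Vertex 2 has neighbors [8], degree = 1.
Handshaking lemma: 2 * 12 = 24.
A tree on 12 vertices has 11 edges. This graph has 12 edges (1 extra). Not a tree.
Diameter (longest shortest path) = 5.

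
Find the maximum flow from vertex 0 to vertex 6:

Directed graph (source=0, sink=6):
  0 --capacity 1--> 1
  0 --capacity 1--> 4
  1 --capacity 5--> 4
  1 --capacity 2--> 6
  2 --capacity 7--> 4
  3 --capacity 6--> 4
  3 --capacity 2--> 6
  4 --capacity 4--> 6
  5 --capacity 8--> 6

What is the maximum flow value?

Computing max flow:
  Flow on (0->1): 1/1
  Flow on (0->4): 1/1
  Flow on (1->6): 1/2
  Flow on (4->6): 1/4
Maximum flow = 2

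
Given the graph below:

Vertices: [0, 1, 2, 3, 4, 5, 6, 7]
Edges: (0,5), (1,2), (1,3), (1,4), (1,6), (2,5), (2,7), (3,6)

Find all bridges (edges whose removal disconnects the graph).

A bridge is an edge whose removal increases the number of connected components.
Bridges found: (0,5), (1,2), (1,4), (2,5), (2,7)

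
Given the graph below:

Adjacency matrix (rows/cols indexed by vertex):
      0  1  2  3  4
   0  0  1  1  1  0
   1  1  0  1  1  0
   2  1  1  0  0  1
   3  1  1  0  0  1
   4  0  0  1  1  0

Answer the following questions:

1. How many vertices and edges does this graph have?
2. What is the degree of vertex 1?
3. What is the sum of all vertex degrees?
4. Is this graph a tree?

Count: 5 vertices, 7 edges.
Vertex 1 has neighbors [0, 2, 3], degree = 3.
Handshaking lemma: 2 * 7 = 14.
A tree on 5 vertices has 4 edges. This graph has 7 edges (3 extra). Not a tree.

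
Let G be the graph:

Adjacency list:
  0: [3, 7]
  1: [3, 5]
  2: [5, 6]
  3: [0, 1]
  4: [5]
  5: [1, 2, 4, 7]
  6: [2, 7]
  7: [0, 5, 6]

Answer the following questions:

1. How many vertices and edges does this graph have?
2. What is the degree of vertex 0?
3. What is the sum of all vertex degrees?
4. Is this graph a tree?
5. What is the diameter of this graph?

Count: 8 vertices, 9 edges.
Vertex 0 has neighbors [3, 7], degree = 2.
Handshaking lemma: 2 * 9 = 18.
A tree on 8 vertices has 7 edges. This graph has 9 edges (2 extra). Not a tree.
Diameter (longest shortest path) = 3.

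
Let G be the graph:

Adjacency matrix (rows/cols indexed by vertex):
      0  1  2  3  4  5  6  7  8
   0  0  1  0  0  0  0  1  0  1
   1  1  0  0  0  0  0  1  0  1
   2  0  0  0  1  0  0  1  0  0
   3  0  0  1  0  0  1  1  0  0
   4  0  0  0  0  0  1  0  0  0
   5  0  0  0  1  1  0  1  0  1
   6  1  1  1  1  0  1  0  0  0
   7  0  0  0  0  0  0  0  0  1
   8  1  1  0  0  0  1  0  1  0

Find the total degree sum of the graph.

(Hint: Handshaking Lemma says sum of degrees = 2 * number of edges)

Count edges: 13 edges.
By Handshaking Lemma: sum of degrees = 2 * 13 = 26.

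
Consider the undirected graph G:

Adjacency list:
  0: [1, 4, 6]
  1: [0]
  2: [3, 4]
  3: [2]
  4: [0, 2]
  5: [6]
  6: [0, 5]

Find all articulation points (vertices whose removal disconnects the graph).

An articulation point is a vertex whose removal disconnects the graph.
Articulation points: [0, 2, 4, 6]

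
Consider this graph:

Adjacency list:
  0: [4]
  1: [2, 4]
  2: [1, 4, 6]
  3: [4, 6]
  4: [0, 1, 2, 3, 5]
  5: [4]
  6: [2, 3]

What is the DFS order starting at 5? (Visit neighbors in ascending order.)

DFS from vertex 5 (neighbors processed in ascending order):
Visit order: 5, 4, 0, 1, 2, 6, 3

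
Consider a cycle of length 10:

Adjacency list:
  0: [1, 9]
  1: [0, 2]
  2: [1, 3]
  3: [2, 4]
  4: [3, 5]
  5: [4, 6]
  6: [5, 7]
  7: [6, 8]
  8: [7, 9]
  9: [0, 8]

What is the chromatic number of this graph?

This is an even cycle (C_10). Even cycles are bipartite.
Chromatic number = 2.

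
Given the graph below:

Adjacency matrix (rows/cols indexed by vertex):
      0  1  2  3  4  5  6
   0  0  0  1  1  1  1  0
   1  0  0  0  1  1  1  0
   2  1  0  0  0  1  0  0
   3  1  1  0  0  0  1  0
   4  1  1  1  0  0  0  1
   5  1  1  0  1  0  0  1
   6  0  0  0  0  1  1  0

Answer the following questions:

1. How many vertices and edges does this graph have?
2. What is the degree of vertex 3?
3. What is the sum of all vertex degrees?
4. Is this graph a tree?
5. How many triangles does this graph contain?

Count: 7 vertices, 11 edges.
Vertex 3 has neighbors [0, 1, 5], degree = 3.
Handshaking lemma: 2 * 11 = 22.
A tree on 7 vertices has 6 edges. This graph has 11 edges (5 extra). Not a tree.
Number of triangles = 3.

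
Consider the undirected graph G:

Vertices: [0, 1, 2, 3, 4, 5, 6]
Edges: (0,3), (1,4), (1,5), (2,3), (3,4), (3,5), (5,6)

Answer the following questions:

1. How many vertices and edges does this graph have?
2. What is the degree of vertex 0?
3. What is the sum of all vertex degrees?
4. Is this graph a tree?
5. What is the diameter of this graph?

Count: 7 vertices, 7 edges.
Vertex 0 has neighbors [3], degree = 1.
Handshaking lemma: 2 * 7 = 14.
A tree on 7 vertices has 6 edges. This graph has 7 edges (1 extra). Not a tree.
Diameter (longest shortest path) = 3.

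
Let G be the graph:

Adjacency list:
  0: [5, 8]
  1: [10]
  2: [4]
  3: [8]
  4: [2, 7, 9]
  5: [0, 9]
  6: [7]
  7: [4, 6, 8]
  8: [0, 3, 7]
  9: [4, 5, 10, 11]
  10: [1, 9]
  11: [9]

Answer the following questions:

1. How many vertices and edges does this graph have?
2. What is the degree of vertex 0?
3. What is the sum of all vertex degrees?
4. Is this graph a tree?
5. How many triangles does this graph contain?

Count: 12 vertices, 12 edges.
Vertex 0 has neighbors [5, 8], degree = 2.
Handshaking lemma: 2 * 12 = 24.
A tree on 12 vertices has 11 edges. This graph has 12 edges (1 extra). Not a tree.
Number of triangles = 0.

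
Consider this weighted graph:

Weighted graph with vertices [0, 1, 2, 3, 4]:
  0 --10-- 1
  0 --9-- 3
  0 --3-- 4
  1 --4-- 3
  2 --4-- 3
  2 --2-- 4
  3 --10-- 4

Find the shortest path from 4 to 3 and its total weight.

Using Dijkstra's algorithm from vertex 4:
Shortest path: 4 -> 2 -> 3
Total weight: 2 + 4 = 6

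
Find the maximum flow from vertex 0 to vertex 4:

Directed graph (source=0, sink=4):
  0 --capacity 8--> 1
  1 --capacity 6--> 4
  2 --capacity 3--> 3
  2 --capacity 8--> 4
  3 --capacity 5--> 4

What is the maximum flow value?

Computing max flow:
  Flow on (0->1): 6/8
  Flow on (1->4): 6/6
Maximum flow = 6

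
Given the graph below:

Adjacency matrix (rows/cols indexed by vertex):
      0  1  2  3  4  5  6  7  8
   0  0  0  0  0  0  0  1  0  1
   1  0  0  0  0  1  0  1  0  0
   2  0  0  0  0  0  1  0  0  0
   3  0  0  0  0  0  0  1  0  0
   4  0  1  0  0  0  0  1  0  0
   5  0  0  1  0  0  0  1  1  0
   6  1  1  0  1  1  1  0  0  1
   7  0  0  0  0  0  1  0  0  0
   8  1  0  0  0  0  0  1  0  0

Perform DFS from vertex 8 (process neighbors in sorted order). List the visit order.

DFS from vertex 8 (neighbors processed in ascending order):
Visit order: 8, 0, 6, 1, 4, 3, 5, 2, 7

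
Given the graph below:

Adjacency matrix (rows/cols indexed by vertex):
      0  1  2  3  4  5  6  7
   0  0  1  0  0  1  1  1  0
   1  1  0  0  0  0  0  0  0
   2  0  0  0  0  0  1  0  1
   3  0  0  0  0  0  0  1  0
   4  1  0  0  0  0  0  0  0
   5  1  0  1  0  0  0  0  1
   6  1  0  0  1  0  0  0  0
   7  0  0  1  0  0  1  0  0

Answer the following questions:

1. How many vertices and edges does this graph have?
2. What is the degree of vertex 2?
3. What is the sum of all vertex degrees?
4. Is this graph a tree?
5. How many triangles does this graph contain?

Count: 8 vertices, 8 edges.
Vertex 2 has neighbors [5, 7], degree = 2.
Handshaking lemma: 2 * 8 = 16.
A tree on 8 vertices has 7 edges. This graph has 8 edges (1 extra). Not a tree.
Number of triangles = 1.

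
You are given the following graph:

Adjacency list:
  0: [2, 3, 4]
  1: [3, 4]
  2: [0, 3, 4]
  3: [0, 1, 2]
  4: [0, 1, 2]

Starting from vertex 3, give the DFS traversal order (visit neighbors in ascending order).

DFS from vertex 3 (neighbors processed in ascending order):
Visit order: 3, 0, 2, 4, 1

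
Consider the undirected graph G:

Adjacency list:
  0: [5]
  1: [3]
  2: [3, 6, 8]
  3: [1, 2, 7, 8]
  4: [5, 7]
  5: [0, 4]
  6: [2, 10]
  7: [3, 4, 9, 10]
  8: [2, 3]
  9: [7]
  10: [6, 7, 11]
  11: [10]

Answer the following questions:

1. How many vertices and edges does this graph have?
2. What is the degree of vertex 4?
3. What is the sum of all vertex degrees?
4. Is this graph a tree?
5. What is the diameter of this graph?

Count: 12 vertices, 13 edges.
Vertex 4 has neighbors [5, 7], degree = 2.
Handshaking lemma: 2 * 13 = 26.
A tree on 12 vertices has 11 edges. This graph has 13 edges (2 extra). Not a tree.
Diameter (longest shortest path) = 5.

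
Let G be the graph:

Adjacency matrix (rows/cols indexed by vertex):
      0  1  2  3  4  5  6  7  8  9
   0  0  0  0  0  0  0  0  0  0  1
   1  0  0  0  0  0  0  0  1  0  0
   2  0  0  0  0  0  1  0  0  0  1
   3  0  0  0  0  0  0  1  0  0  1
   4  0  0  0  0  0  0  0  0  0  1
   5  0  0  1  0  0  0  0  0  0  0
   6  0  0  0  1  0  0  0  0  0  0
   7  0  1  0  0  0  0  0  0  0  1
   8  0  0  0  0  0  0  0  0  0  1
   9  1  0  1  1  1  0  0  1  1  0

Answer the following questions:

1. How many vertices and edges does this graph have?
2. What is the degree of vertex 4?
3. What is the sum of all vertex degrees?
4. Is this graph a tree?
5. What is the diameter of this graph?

Count: 10 vertices, 9 edges.
Vertex 4 has neighbors [9], degree = 1.
Handshaking lemma: 2 * 9 = 18.
A graph is a tree iff it is connected and has exactly n-1 edges. This graph is connected (all 10 vertices in one component) and has 10-1 = 9 edges. It is a tree.
Diameter (longest shortest path) = 4.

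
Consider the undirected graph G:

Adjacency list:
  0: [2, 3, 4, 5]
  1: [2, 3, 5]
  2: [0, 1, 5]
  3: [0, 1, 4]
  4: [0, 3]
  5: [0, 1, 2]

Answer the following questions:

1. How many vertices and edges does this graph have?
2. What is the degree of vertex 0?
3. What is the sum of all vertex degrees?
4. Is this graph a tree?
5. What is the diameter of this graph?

Count: 6 vertices, 9 edges.
Vertex 0 has neighbors [2, 3, 4, 5], degree = 4.
Handshaking lemma: 2 * 9 = 18.
A tree on 6 vertices has 5 edges. This graph has 9 edges (4 extra). Not a tree.
Diameter (longest shortest path) = 2.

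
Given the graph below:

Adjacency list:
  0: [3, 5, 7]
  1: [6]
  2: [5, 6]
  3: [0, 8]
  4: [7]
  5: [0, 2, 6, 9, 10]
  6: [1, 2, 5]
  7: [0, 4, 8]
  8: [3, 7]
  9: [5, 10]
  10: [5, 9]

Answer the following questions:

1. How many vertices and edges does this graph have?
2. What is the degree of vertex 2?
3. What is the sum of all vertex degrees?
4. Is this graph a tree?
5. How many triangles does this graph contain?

Count: 11 vertices, 13 edges.
Vertex 2 has neighbors [5, 6], degree = 2.
Handshaking lemma: 2 * 13 = 26.
A tree on 11 vertices has 10 edges. This graph has 13 edges (3 extra). Not a tree.
Number of triangles = 2.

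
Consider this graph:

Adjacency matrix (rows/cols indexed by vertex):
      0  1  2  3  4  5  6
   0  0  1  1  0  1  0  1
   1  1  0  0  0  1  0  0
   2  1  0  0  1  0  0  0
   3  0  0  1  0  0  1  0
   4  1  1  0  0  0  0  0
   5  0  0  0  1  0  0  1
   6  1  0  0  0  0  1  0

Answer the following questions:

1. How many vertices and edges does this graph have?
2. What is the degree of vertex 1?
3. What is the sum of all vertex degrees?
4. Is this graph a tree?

Count: 7 vertices, 8 edges.
Vertex 1 has neighbors [0, 4], degree = 2.
Handshaking lemma: 2 * 8 = 16.
A tree on 7 vertices has 6 edges. This graph has 8 edges (2 extra). Not a tree.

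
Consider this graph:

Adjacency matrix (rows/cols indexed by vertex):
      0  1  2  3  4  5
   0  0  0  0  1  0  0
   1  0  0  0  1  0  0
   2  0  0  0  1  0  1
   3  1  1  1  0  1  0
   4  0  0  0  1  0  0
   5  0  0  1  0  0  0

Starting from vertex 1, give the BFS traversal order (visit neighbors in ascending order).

BFS from vertex 1 (neighbors processed in ascending order):
Visit order: 1, 3, 0, 2, 4, 5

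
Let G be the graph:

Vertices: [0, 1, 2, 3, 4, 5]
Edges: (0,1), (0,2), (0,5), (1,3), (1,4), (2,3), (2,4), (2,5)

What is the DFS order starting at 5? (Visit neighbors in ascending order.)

DFS from vertex 5 (neighbors processed in ascending order):
Visit order: 5, 0, 1, 3, 2, 4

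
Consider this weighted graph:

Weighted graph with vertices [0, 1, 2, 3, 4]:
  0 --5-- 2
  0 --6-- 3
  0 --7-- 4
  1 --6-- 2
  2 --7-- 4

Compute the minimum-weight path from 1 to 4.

Using Dijkstra's algorithm from vertex 1:
Shortest path: 1 -> 2 -> 4
Total weight: 6 + 7 = 13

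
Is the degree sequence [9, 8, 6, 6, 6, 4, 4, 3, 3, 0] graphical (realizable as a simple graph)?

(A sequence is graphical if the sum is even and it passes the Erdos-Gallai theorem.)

Sum of degrees = 49. Sum is odd, so the sequence is NOT graphical.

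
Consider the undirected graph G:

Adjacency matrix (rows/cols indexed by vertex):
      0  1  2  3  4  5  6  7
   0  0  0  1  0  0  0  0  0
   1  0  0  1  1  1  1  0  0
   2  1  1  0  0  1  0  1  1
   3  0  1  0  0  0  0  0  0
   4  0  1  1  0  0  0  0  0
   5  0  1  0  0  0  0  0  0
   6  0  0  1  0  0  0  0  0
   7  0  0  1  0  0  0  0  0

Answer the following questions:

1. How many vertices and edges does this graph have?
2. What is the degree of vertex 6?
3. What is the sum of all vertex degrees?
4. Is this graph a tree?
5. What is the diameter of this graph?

Count: 8 vertices, 8 edges.
Vertex 6 has neighbors [2], degree = 1.
Handshaking lemma: 2 * 8 = 16.
A tree on 8 vertices has 7 edges. This graph has 8 edges (1 extra). Not a tree.
Diameter (longest shortest path) = 3.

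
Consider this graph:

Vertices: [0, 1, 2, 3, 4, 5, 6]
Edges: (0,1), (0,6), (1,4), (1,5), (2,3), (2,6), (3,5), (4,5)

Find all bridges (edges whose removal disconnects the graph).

No bridges found. The graph is 2-edge-connected (no single edge removal disconnects it).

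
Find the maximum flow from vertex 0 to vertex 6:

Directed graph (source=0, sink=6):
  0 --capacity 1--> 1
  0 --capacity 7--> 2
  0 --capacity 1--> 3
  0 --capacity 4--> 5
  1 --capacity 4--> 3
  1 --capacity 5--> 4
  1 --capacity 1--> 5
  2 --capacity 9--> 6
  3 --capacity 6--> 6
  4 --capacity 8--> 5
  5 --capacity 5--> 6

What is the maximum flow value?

Computing max flow:
  Flow on (0->1): 1/1
  Flow on (0->2): 7/7
  Flow on (0->3): 1/1
  Flow on (0->5): 4/4
  Flow on (1->3): 1/4
  Flow on (2->6): 7/9
  Flow on (3->6): 2/6
  Flow on (5->6): 4/5
Maximum flow = 13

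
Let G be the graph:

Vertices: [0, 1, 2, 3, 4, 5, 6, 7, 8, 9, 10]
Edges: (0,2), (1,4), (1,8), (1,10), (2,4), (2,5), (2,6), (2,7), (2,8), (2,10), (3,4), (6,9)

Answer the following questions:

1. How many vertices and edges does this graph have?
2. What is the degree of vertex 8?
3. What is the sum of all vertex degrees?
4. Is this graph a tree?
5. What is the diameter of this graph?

Count: 11 vertices, 12 edges.
Vertex 8 has neighbors [1, 2], degree = 2.
Handshaking lemma: 2 * 12 = 24.
A tree on 11 vertices has 10 edges. This graph has 12 edges (2 extra). Not a tree.
Diameter (longest shortest path) = 4.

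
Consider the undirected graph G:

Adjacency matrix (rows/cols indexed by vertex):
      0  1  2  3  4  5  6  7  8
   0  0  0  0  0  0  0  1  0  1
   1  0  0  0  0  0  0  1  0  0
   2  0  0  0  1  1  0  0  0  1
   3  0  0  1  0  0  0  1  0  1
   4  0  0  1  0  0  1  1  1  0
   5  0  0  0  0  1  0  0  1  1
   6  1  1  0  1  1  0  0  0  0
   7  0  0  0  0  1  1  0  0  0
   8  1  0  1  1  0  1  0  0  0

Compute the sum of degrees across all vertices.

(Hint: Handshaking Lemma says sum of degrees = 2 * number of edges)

Count edges: 13 edges.
By Handshaking Lemma: sum of degrees = 2 * 13 = 26.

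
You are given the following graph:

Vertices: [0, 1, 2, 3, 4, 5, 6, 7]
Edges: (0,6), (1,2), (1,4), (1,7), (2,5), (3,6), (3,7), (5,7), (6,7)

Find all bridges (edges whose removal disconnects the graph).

A bridge is an edge whose removal increases the number of connected components.
Bridges found: (0,6), (1,4)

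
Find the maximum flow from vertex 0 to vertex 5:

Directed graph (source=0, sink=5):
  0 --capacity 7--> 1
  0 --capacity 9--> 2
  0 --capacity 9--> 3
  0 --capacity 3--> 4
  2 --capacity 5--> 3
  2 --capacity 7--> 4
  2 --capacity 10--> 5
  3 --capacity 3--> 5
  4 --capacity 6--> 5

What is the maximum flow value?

Computing max flow:
  Flow on (0->2): 9/9
  Flow on (0->3): 3/9
  Flow on (0->4): 3/3
  Flow on (2->5): 9/10
  Flow on (3->5): 3/3
  Flow on (4->5): 3/6
Maximum flow = 15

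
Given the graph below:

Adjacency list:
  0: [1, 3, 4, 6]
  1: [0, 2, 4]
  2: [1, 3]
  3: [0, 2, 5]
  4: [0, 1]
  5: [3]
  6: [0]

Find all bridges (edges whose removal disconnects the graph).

A bridge is an edge whose removal increases the number of connected components.
Bridges found: (0,6), (3,5)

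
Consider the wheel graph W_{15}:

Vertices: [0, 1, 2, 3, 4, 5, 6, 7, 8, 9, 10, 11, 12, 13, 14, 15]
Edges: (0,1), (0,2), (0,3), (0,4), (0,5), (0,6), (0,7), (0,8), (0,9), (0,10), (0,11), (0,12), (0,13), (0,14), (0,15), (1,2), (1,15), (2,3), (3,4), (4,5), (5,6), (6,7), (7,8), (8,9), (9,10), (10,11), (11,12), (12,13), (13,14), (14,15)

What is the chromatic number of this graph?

W_{15} = C_{15} plus a hub adjacent to every cycle vertex.
The outer cycle needs 3 colors (odd cycle); the hub is adjacent to all of them so needs a fresh color.
Chromatic number = 3 + 1 = 4.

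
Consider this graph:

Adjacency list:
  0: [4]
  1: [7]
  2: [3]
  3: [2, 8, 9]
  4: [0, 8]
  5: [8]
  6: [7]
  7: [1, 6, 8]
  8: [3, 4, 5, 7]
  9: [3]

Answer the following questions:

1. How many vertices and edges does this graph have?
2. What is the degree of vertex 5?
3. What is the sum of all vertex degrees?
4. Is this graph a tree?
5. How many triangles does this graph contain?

Count: 10 vertices, 9 edges.
Vertex 5 has neighbors [8], degree = 1.
Handshaking lemma: 2 * 9 = 18.
A graph is a tree iff it is connected and has exactly n-1 edges. This graph is connected (all 10 vertices in one component) and has 10-1 = 9 edges. It is a tree.
Number of triangles = 0.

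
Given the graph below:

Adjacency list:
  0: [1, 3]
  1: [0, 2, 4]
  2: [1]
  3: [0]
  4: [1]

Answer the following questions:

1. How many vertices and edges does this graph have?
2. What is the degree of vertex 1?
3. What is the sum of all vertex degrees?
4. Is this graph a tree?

Count: 5 vertices, 4 edges.
Vertex 1 has neighbors [0, 2, 4], degree = 3.
Handshaking lemma: 2 * 4 = 8.
A graph is a tree iff it is connected and has exactly n-1 edges. This graph is connected (all 5 vertices in one component) and has 5-1 = 4 edges. It is a tree.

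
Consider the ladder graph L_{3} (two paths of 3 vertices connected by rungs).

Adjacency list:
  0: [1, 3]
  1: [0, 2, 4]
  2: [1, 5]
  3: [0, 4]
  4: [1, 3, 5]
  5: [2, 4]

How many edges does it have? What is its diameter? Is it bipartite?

Ladder graph L_{3}: 3 rungs + 2 * (3-1) path edges = 3 + 4 = 7 edges.
Diameter = 3.
Ladder graphs are bipartite (alternating coloring along each path).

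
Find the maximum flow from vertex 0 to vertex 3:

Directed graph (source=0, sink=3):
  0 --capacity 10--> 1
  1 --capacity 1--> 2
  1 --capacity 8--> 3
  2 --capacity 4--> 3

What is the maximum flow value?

Computing max flow:
  Flow on (0->1): 9/10
  Flow on (1->2): 1/1
  Flow on (1->3): 8/8
  Flow on (2->3): 1/4
Maximum flow = 9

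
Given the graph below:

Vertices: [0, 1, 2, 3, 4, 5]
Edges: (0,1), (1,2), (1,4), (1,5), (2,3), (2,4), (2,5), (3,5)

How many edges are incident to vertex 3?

Vertex 3 has neighbors [2, 5], so deg(3) = 2.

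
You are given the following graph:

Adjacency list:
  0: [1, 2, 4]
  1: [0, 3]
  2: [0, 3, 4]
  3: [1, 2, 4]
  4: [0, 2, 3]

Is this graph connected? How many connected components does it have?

Checking connectivity: the graph has 1 connected component(s).
All vertices are reachable from each other. The graph IS connected.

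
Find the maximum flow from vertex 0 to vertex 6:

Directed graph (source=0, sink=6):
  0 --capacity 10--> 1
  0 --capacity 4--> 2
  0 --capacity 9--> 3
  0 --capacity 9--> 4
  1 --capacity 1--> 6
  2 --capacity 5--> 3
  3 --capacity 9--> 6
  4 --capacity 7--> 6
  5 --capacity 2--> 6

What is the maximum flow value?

Computing max flow:
  Flow on (0->1): 1/10
  Flow on (0->2): 4/4
  Flow on (0->3): 5/9
  Flow on (0->4): 7/9
  Flow on (1->6): 1/1
  Flow on (2->3): 4/5
  Flow on (3->6): 9/9
  Flow on (4->6): 7/7
Maximum flow = 17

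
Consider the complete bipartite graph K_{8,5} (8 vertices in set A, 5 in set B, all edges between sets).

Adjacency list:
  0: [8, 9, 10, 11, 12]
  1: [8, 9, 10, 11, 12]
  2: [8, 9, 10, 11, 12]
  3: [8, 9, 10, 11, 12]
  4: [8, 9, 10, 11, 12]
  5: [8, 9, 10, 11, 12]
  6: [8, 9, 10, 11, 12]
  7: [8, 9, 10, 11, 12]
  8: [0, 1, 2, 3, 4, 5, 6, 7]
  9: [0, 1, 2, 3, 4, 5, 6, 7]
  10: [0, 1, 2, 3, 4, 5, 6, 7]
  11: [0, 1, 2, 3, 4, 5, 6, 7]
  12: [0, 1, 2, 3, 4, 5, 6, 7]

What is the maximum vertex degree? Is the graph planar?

Set-A vertices have degree 5; set-B vertices have degree 8. Maximum degree = max(8,5) = 8.
K_{8,5} contains K_{3,3} as a subgraph (since both sides have >= 3 vertices); by Kuratowski's theorem it is not planar.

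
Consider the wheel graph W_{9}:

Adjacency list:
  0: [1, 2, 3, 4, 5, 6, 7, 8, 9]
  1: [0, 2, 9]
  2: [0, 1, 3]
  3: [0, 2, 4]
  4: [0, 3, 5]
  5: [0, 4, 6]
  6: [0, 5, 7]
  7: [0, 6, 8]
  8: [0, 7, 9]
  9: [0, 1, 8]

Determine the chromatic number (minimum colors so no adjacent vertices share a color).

W_{9} = C_{9} plus a hub adjacent to every cycle vertex.
The outer cycle needs 3 colors (odd cycle); the hub is adjacent to all of them so needs a fresh color.
Chromatic number = 3 + 1 = 4.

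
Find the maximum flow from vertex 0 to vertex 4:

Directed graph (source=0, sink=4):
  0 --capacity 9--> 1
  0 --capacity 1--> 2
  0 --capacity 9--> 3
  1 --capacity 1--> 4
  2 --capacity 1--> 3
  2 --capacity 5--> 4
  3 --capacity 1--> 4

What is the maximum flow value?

Computing max flow:
  Flow on (0->1): 1/9
  Flow on (0->2): 1/1
  Flow on (0->3): 1/9
  Flow on (1->4): 1/1
  Flow on (2->4): 1/5
  Flow on (3->4): 1/1
Maximum flow = 3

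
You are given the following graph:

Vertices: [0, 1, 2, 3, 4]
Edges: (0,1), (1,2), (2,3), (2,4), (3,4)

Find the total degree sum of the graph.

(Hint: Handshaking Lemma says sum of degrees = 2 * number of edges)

Count edges: 5 edges.
By Handshaking Lemma: sum of degrees = 2 * 5 = 10.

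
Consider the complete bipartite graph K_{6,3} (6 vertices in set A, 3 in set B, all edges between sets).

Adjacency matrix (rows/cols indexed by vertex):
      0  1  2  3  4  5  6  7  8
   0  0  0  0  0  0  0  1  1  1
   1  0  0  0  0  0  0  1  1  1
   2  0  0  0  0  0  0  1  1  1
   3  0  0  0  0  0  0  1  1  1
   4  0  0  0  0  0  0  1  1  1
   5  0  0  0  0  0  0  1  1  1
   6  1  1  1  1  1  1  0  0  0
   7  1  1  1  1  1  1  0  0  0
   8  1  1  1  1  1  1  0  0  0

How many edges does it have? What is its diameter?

K_{6,3} has 6 * 3 = 18 edges.
Any vertex reaches any opposite-side vertex in 1 step; same-side vertices reach in 2 steps via any opposite-side vertex.
Diameter = 2.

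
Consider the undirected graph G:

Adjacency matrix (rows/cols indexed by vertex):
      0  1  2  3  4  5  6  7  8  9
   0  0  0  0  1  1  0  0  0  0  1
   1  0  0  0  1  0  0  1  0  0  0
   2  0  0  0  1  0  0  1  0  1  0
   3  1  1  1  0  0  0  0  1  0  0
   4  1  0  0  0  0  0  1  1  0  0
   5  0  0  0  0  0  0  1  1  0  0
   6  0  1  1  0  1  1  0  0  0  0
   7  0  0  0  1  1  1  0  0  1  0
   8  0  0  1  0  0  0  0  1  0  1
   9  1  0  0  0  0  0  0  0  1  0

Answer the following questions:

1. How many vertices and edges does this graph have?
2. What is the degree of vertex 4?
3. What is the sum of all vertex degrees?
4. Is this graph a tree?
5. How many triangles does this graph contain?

Count: 10 vertices, 15 edges.
Vertex 4 has neighbors [0, 6, 7], degree = 3.
Handshaking lemma: 2 * 15 = 30.
A tree on 10 vertices has 9 edges. This graph has 15 edges (6 extra). Not a tree.
Number of triangles = 0.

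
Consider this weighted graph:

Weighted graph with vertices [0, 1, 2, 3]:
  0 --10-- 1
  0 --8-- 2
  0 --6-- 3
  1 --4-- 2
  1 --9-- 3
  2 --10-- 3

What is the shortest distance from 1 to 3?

Using Dijkstra's algorithm from vertex 1:
Shortest path: 1 -> 3
Total weight: 9 = 9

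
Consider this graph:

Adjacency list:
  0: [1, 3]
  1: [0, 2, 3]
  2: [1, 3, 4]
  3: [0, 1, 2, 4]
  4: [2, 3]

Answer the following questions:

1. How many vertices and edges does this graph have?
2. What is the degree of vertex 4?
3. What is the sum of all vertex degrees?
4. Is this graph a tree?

Count: 5 vertices, 7 edges.
Vertex 4 has neighbors [2, 3], degree = 2.
Handshaking lemma: 2 * 7 = 14.
A tree on 5 vertices has 4 edges. This graph has 7 edges (3 extra). Not a tree.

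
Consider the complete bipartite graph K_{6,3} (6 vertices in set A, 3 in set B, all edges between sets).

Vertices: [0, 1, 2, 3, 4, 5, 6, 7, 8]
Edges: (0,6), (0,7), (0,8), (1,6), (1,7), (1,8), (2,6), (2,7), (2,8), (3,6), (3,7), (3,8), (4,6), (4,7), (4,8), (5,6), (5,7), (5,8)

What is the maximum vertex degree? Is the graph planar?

Set-A vertices have degree 3; set-B vertices have degree 6. Maximum degree = max(6,3) = 6.
K_{6,3} contains K_{3,3} as a subgraph (since both sides have >= 3 vertices); by Kuratowski's theorem it is not planar.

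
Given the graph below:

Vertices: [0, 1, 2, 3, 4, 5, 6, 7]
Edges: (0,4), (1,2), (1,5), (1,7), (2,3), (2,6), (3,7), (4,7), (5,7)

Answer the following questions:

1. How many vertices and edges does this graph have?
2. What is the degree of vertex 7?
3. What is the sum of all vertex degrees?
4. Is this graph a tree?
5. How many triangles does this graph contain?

Count: 8 vertices, 9 edges.
Vertex 7 has neighbors [1, 3, 4, 5], degree = 4.
Handshaking lemma: 2 * 9 = 18.
A tree on 8 vertices has 7 edges. This graph has 9 edges (2 extra). Not a tree.
Number of triangles = 1.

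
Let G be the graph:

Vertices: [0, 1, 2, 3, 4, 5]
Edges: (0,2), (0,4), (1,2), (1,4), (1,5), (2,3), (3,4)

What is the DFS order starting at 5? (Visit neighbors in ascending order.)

DFS from vertex 5 (neighbors processed in ascending order):
Visit order: 5, 1, 2, 0, 4, 3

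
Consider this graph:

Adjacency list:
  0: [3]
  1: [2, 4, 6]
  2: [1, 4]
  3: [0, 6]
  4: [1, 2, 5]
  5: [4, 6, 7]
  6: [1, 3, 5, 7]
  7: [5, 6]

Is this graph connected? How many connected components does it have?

Checking connectivity: the graph has 1 connected component(s).
All vertices are reachable from each other. The graph IS connected.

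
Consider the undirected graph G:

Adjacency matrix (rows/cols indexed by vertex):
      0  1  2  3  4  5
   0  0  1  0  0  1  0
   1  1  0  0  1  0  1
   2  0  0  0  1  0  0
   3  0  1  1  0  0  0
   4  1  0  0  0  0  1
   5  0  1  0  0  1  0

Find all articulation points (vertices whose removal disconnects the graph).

An articulation point is a vertex whose removal disconnects the graph.
Articulation points: [1, 3]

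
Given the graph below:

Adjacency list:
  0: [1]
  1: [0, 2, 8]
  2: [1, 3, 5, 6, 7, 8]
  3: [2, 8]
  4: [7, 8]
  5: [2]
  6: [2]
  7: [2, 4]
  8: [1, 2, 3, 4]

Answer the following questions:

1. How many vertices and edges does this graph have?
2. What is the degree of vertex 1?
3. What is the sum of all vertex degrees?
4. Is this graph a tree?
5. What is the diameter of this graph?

Count: 9 vertices, 11 edges.
Vertex 1 has neighbors [0, 2, 8], degree = 3.
Handshaking lemma: 2 * 11 = 22.
A tree on 9 vertices has 8 edges. This graph has 11 edges (3 extra). Not a tree.
Diameter (longest shortest path) = 3.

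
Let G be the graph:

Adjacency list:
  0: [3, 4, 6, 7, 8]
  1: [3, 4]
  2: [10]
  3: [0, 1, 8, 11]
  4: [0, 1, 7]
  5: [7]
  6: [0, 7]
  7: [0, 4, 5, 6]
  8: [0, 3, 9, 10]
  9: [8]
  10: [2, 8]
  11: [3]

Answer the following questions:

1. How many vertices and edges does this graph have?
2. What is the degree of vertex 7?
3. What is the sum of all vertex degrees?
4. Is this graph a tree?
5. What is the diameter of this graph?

Count: 12 vertices, 15 edges.
Vertex 7 has neighbors [0, 4, 5, 6], degree = 4.
Handshaking lemma: 2 * 15 = 30.
A tree on 12 vertices has 11 edges. This graph has 15 edges (4 extra). Not a tree.
Diameter (longest shortest path) = 5.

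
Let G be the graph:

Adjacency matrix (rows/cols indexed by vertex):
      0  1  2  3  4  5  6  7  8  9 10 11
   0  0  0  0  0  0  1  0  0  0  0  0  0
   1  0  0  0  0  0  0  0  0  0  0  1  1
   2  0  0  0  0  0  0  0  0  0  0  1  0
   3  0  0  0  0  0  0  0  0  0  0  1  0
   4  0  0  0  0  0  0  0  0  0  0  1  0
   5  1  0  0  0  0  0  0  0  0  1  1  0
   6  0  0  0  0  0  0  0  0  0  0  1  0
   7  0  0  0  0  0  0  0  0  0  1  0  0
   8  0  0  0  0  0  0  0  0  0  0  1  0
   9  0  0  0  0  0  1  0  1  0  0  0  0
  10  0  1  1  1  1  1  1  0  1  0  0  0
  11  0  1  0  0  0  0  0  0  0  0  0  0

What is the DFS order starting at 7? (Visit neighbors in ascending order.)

DFS from vertex 7 (neighbors processed in ascending order):
Visit order: 7, 9, 5, 0, 10, 1, 11, 2, 3, 4, 6, 8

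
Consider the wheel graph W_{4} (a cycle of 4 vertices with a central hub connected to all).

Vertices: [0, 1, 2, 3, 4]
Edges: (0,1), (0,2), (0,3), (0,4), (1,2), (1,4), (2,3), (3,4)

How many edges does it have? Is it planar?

Wheel graph W_{4}: 4 cycle edges + 4 spoke edges = 8 edges.
Total vertices: 5.
The graph is planar.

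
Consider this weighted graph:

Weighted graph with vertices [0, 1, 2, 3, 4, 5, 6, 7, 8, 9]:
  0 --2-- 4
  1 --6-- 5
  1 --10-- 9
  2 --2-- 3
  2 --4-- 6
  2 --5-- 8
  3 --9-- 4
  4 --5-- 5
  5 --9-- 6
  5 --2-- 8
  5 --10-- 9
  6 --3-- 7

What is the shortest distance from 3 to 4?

Using Dijkstra's algorithm from vertex 3:
Shortest path: 3 -> 4
Total weight: 9 = 9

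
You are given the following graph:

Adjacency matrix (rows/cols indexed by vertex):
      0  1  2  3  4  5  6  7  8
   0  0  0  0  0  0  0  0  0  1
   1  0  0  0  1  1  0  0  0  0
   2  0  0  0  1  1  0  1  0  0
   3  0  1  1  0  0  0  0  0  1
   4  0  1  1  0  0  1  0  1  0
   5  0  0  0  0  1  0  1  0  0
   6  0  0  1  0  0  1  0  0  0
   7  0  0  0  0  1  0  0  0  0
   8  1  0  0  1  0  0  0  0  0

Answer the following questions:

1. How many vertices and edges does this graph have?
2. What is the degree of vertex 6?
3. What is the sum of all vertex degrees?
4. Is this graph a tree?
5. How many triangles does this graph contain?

Count: 9 vertices, 10 edges.
Vertex 6 has neighbors [2, 5], degree = 2.
Handshaking lemma: 2 * 10 = 20.
A tree on 9 vertices has 8 edges. This graph has 10 edges (2 extra). Not a tree.
Number of triangles = 0.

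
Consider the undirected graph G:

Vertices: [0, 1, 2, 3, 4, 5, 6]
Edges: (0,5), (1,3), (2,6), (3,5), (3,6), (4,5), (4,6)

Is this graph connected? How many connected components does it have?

Checking connectivity: the graph has 1 connected component(s).
All vertices are reachable from each other. The graph IS connected.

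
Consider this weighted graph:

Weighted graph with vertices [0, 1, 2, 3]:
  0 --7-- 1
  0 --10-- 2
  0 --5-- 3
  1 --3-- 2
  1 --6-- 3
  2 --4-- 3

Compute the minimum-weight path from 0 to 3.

Using Dijkstra's algorithm from vertex 0:
Shortest path: 0 -> 3
Total weight: 5 = 5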